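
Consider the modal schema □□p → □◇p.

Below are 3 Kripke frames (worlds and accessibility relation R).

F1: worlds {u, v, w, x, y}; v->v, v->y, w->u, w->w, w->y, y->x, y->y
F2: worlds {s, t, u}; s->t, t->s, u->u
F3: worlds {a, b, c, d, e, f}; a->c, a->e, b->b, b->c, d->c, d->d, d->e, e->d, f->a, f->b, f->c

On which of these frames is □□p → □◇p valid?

Frame correspondent (Sahlqvist): ∀x ∀z (xRz → ∃w (xR²w ∧ zRw)) — i.e. a generalized confluence (Geach) condition.
F1: fails — wRu but no t with wR²t and uRt.
F2: ✓.
F3: fails — aRc but no w with aR²w and cRw.

F2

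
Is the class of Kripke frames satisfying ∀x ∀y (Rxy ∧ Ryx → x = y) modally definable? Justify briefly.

Not definable by any modal formula

Any modally definable frame class is closed under surjective bounded morphisms.
The 8-cycle (worlds w0,w1,w2,w3,w4,w5,w6,w7 with w0→w1→w2→w3→w4→w5→w6→w7→w0) is antisymmetric. Sending even-indexed worlds to s and odd-indexed worlds to t is a surjective bounded morphism onto the two-world frame with s↔t, which is not antisymmetric.
So no modal formula (or set of formulas) defines exactly the antisymmetric frames.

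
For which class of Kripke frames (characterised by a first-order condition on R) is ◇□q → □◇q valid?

convergence: ∀x ∀y ∀z (Rxy ∧ Rxz → ∃w (Ryw ∧ Rzw))

Suppose ◇□q→□◇q is valid. Take Rxy, Rxz and set V(q)={w : Ryw}. Then □q at y so ◇□q at x, so □◇q at x, so ◇q at z, giving w with Rzw and Ryw.
Conversely, on a frame with convergence the schema holds at every world under every valuation.
So the correspondent is convergence.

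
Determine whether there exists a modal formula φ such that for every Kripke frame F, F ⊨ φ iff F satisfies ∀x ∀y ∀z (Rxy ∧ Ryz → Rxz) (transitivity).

Yes: it is transitivity, defined by the 4 schema □q → □□q.

Yes, by □q → □□q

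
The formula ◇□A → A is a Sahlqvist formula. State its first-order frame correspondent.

Equivalently (dual form): A → □◇A.
Suppose A→□◇A is valid. Take Rxy and set V(A)={x}. Then A at x, so □◇A at x, so ◇A at y, so some z with Ryz has A; z=x, i.e. Ryx.
Conversely, any frame satisfying ∀x ∀y (Rxy → Ryx) validates the schema.
So the correspondent is symmetry.

symmetry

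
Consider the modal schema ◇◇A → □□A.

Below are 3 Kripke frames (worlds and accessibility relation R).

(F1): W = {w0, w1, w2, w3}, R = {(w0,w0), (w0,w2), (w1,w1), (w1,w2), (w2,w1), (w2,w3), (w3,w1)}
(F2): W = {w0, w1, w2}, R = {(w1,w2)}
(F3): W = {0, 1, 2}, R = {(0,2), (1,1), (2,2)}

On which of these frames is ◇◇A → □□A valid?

(F2), (F3)

Frame correspondent (Sahlqvist): ∀x ∀y ∀z ((xR²y ∧ xR²z) → ∃w (y = w ∧ z = w)) — i.e. a generalized confluence (Geach) condition.
(F1): fails — w0R²w0, w0R²w1 but w0 ≠ w1.
(F2): condition met.
(F3): condition met.
Valid on: (F2), (F3).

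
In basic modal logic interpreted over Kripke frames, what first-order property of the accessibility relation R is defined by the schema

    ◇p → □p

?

This is the CD axiom.
Its frame correspondent is partial functionality — ∀x ∀y ∀z (Rxy ∧ Rxz → y = z).

Partial functionality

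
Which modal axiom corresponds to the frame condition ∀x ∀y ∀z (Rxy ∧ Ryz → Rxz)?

The condition is transitivity. The 4 schema □ψ → □□ψ defines it.

□ψ → □□ψ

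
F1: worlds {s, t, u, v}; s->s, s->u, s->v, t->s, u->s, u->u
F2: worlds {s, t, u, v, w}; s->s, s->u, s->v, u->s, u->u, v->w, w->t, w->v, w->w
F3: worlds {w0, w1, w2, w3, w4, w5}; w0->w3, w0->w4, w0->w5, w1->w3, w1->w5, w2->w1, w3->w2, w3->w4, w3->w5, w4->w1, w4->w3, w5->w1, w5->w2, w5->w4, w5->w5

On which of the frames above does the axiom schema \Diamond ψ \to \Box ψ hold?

This is the axiom for partial functionality; its first-order frame correspondent is \forall x \forall y \forall z (Rxy \wedge Rxz \to y = z).
F1: fails — s sees both s and u.
F2: fails — s sees both s and u.
F3: fails — w0 sees both w3 and w4.
Valid on no frame.

none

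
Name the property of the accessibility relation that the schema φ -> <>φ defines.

Replacing φ by ¬φ and contraposing gives the equivalent schema □φ → φ.
Suppose □φ→φ is valid. At any x set V(φ)={w : Rxw}. Then □φ holds at x, so φ holds at x, i.e. Rxx.
The converse is a direct semantic check.
Frame condition: forall x Rxx.

reflexivity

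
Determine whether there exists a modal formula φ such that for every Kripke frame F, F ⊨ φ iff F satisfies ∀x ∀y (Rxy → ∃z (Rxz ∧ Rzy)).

Definable; □□q → □q defines it

This is a Sahlqvist condition; the C4 axiom □□q → □q defines it.
Suppose □□q→□q is valid. Take Rxy and set V(q)={w : xR²w}. Then □□q at x, so □q at x, so q at y, i.e. ∃z(Rxz∧Rzy).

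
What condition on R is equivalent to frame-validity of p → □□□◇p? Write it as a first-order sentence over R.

∀x ∀z (xR³z → ∃w (x = w ∧ zRw))

This is a Sahlqvist (Geach-type) schema ◇^0□^0p → □^3◇^1p.
Minimal-valuation argument: fix x; take any y with xR^0y and any z with xR^3z. Set V(p) to the set of worlds R-reachable from y in exactly 0 steps. Then □^0p holds at y, so the antecedent holds at x; validity forces ◇^1p at z, giving a w with zR^1w and yR^0w.
First-order correspondent: ∀x ∀z (xR³z → ∃w (x = w ∧ zRw)).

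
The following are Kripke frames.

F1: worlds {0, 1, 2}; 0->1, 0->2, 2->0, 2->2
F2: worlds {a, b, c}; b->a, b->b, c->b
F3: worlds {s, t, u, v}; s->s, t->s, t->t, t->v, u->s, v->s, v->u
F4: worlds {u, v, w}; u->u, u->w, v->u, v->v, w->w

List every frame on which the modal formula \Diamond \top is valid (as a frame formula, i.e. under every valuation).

The schema corresponds to seriality: \forall x \exists y Rxy.
F1: fails — world 1 has no successor.
F2: fails — world a has no successor.
F3: condition met.
F4: condition met.
Valid on: F3, F4.

F3, F4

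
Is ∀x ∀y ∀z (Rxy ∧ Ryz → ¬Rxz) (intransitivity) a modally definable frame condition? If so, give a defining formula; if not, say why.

Not modally definable

If a class were modally definable it would be closed under surjective bounded morphisms (Goldblatt–Thomason).
The 5-cycle (worlds s,t,u,v,w with s→t→u→v→w→s) is intransitive. Mapping every world to a single reflexive point • is a surjective bounded morphism; the reflexive point is not intransitive (R••∧R•• but R••).
So no modal formula (or set of formulas) defines exactly the intransitive frames.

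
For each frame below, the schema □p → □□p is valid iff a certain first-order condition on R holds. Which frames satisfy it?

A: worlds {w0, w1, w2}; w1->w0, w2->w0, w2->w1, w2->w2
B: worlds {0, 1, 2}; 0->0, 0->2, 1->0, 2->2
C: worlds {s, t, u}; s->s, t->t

The schema corresponds to transitivity: ∀x ∀y ∀z (Rxy ∧ Ryz → Rxz).
A: holds.
B: fails — R10 and R02 but not R12.
C: holds.

A, C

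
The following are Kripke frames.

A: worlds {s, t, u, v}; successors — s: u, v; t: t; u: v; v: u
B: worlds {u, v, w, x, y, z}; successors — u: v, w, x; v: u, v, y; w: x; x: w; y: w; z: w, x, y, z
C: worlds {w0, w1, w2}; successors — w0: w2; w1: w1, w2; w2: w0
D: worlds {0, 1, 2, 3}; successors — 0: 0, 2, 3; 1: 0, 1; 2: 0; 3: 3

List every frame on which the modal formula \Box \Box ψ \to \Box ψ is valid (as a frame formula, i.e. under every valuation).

Frame correspondent (Sahlqvist): \forall x \forall y (Rxy \to \exists z (Rxz \wedge Rzy)) — i.e. density.
A: fails — Ruv but no z with Ruz and Rzv.
B: fails — Rxw but no t with Rxt and Rtw.
C: fails — Rw0w2 but no z with Rw0z and Rzw2.
D: condition met.
Valid on: D.

D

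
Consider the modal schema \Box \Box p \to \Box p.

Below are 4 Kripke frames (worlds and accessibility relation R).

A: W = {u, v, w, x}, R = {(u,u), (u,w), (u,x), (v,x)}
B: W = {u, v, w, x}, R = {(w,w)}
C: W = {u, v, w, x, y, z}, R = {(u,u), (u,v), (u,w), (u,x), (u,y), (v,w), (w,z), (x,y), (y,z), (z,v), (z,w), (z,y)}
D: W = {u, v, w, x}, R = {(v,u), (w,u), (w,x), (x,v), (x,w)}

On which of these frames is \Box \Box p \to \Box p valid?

B

Frame correspondent (Sahlqvist): \forall x \forall y (Rxy \to \exists z (Rxz \wedge Rzy)) — i.e. density.
A: fails — Rvx but no z with Rvz and Rzx.
B: holds.
C: fails — Rvw but no t with Rvt and Rtw.
D: fails — Rxw but no z with Rxz and Rzw.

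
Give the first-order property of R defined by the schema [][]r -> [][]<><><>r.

This is a Sahlqvist (Geach-type) schema ◇^0□^2r → □^2◇^3r.
First-order correspondent: forall x forall z (x R^2 z -> exists w (x R^2 w & z R^3 w)).

forall x forall z (x R^2 z -> exists w (x R^2 w & z R^3 w))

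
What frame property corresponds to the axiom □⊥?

This schema is the Ver axiom.
Its frame correspondent is emptiness of R — ∀x ∀y ¬Rxy.

Emptiness of R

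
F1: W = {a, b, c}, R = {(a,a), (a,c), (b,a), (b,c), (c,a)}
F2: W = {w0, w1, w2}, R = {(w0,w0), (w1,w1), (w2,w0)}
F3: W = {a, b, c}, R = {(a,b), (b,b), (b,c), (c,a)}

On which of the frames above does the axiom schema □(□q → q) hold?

The schema corresponds to shift-reflexivity: ∀x ∀y (Rxy → Ryy).
F1: fails — Rbc but not Rcc.
F2: satisfies the condition.
F3: fails — Rca but not Raa.
Valid on: F2.

F2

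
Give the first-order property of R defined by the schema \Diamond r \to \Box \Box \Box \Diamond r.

\forall x \forall y \forall z ((xRy \wedge x R^3 z) \to \exists w (y = w \wedge zRw))

This is a Sahlqvist (Geach-type) schema ◇^1□^0r → □^3◇^1r.
Minimal-valuation argument: fix x; take any y with xR^1y and any z with xR^3z. Set V(r) to the set of worlds R-reachable from y in exactly 0 steps. Then □^0r holds at y, so the antecedent holds at x; validity forces ◇^1r at z, giving a w with zR^1w and yR^0w.
First-order correspondent: \forall x \forall y \forall z ((xRy \wedge x R^3 z) \to \exists w (y = w \wedge zRw)).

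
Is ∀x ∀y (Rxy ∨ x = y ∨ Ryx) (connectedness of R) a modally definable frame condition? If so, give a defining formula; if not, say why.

No

Any modally definable frame class is closed under disjoint unions.
Take 3 disjoint single-world reflexive frames: each is trivially connected, but their disjoint union has 3 worlds with no edge between distinct components, so it is not connected.
So no modal formula (or set of formulas) defines exactly the connected frames.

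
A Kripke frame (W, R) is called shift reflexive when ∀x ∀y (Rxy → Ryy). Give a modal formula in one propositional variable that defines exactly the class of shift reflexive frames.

A defining formula is □(□s → s) (the T□ axiom).

□(□s → s)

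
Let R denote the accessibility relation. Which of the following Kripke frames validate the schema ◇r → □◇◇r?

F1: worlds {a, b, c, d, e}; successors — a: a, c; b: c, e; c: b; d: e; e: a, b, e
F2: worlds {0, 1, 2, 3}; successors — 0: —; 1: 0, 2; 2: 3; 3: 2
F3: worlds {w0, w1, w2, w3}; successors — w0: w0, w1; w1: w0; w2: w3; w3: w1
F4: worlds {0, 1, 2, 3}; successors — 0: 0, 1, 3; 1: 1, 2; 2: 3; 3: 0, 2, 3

none

The schema corresponds to a generalized confluence (Geach) condition: ∀x ∀y ∀z ((xRy ∧ xRz) → ∃w (y = w ∧ zR²w)).
F1: fails — aRa, aRc but no w with a=w and cR²w.
F2: fails — 1R0, 1R0 but no w with 0=w and 0R²w.
F3: fails — w2Rw3, w2Rw3 but no w with w3=w and w3R²w.
F4: fails — 0R0, 0R1 but no w with 0=w and 1R²w.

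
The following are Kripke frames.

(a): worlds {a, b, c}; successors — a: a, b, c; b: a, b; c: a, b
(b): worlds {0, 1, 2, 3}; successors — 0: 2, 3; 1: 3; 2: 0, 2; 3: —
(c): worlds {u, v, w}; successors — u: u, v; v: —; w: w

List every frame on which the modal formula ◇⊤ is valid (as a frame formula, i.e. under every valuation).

The schema corresponds to seriality: ∀x ∃y Rxy.
(a): condition met.
(b): fails — world 3 has no successor.
(c): fails — world v has no successor.
Valid on: (a).

(a)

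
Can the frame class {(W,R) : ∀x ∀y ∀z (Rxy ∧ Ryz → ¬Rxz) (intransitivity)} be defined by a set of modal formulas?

No — not modally definable

Modal frame validity is preserved under surjective bounded morphisms.
The 7-cycle (worlds 0,1,2,3,4,5,6 with 0→1→2→3→4→5→6→0) is intransitive. Mapping every world to a single reflexive point • is a surjective bounded morphism; the reflexive point is not intransitive (R••∧R•• but R••).
Hence intransitivity is not modally definable.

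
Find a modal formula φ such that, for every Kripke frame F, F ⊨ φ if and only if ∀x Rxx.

□q → q

A defining formula is □q → q (the T axiom).
Suppose □q→q is valid. At any x set V(q)={w : Rxw}. Then □q holds at x, so q holds at x, i.e. Rxx.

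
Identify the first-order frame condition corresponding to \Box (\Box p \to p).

Shift-reflexivity

Suppose □(□p→p) is valid. Take Rxy and set V(p)={w : Ryw}. Then at y, □p holds; since □(□p→p) at x, □p→p at y, so p at y, i.e. Ryy.
The converse is a direct semantic check.
Frame condition: \forall x \forall y (Rxy \to Ryy).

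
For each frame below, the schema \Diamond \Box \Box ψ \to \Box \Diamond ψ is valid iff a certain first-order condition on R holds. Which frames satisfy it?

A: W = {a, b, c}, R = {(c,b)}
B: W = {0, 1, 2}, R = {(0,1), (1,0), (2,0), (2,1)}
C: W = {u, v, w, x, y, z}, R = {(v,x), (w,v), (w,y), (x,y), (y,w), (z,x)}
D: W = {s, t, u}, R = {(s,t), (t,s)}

The schema corresponds to a generalized confluence (Geach) condition: \forall x \forall y \forall z ((xRy \wedge xRz) \to \exists w (y R^2 w \wedge zRw)).
A: fails — cRb, cRb but no w with bR²w and bRw.
B: fails — 0R1, 0R1 but no w with 1R²w and 1Rw.
C: fails — vRx, vRx but no t with xR²t and xRt.
D: fails — sRt, sRt but no w with tR²w and tRw.

none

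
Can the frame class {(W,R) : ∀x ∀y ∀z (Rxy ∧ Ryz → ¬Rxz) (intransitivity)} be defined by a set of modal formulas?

Not definable by any modal formula

Modal frame validity is preserved under surjective bounded morphisms.
The 5-cycle (worlds 0,1,2,3,4 with 0→1→2→3→4→0) is intransitive. Mapping every world to a single reflexive point • is a surjective bounded morphism; the reflexive point is not intransitive (R••∧R•• but R••).
Hence intransitivity is not modally definable.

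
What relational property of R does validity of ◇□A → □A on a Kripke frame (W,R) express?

the Euclidean property

This is a form of the 5 axiom.
It corresponds to the Euclidean property: ∀x ∀y ∀z (Rxy ∧ Rxz → Ryz).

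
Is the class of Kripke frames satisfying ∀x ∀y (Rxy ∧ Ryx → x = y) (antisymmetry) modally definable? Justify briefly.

If a class were modally definable it would be closed under surjective bounded morphisms (Goldblatt–Thomason).
The 4-cycle (worlds w0,w1,w2,w3 with w0→w1→w2→w3→w0) is antisymmetric. Sending even-indexed worlds to • and odd-indexed worlds to ∘ is a surjective bounded morphism onto the two-world frame with •↔∘, which is not antisymmetric.
So no modal formula (or set of formulas) defines exactly the antisymmetric frames.

Not definable by any modal formula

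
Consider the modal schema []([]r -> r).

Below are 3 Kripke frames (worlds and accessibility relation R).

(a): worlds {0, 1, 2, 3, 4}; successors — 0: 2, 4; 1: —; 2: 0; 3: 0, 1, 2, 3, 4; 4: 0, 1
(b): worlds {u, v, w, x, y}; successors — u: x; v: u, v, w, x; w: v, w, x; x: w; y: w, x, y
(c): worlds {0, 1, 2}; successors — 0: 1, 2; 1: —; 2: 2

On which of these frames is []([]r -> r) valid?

The schema corresponds to shift-reflexivity: forall x forall y (Rxy -> Ryy).
(a): fails — R34 but not R44.
(b): fails — Ryx but not Rxx.
(c): fails — R01 but not R11.
Valid on no frame.

none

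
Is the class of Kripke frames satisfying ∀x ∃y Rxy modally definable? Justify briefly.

The condition is seriality. A defining modal formula is □r → ◇r.
Suppose □r→◇r is valid. At any x set V(r)=W. Then □r at x, so ◇r at x, so x has a successor.

Definable; □r → ◇r defines it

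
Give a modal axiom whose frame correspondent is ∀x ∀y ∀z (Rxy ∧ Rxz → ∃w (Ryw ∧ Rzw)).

◇□q → □◇q

This is convergence; the standard corresponding axiom is .2: ◇□q → □◇q.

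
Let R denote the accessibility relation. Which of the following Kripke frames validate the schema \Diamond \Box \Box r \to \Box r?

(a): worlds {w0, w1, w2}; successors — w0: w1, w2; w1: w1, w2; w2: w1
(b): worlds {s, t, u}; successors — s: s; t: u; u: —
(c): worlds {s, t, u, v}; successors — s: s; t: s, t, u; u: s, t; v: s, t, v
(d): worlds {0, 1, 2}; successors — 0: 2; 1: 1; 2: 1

(a)

Frame correspondent (Sahlqvist): \forall x \forall y \forall z ((xRy \wedge xRz) \to \exists w (y R^2 w \wedge z = w)) — i.e. a generalized confluence (Geach) condition.
(a): ✓.
(b): fails — tRu, tRu but no w with uR²w and u=w.
(c): fails — tRs, tRt but no w with sR²w and t=w.
(d): fails — 0R2, 0R2 but no w with 2R²w and 2=w.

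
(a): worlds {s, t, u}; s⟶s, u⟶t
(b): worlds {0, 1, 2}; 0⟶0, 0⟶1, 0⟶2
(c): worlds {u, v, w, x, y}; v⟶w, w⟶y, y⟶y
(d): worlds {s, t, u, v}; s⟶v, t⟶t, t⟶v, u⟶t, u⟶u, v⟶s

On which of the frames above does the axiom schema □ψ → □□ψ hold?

The schema corresponds to transitivity: ∀x ∀y ∀z (Rxy ∧ Ryz → Rxz).
(a): holds.
(b): holds.
(c): fails — Rvw and Rwy but not Rvy.
(d): fails — Rtv and Rvs but not Rts.

(a), (b)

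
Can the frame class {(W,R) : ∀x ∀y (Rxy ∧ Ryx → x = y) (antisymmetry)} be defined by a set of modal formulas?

No — not modally definable

Any modally definable frame class is closed under surjective bounded morphisms.
The 6-cycle (worlds 0,1,2,3,4,5 with 0→1→2→3→4→5→0) is antisymmetric. Sending even-indexed worlds to • and odd-indexed worlds to ∘ is a surjective bounded morphism onto the two-world frame with •↔∘, which is not antisymmetric.
So no modal formula (or set of formulas) defines exactly the antisymmetric frames.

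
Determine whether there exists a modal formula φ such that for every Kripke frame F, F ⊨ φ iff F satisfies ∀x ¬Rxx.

Any modally definable frame class is closed under surjective bounded morphisms.
The 3-cycle (worlds w0,w1,w2 with w0→w1→w2→w0) is irreflexive, and the map sending every world to a single reflexive point • is a surjective bounded morphism (forth: every edge maps to (•,•); back: every world has a successor). So any modal formula valid on the 3-cycle is also valid on the reflexive point, which is not irreflexive.
So no modal formula (or set of formulas) defines exactly the irreflexive frames.

No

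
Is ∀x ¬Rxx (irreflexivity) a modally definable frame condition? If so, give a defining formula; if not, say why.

No

If a class were modally definable it would be closed under surjective bounded morphisms (Goldblatt–Thomason).
The 4-cycle (worlds 0,1,2,3 with 0→1→2→3→0) is irreflexive, and the map sending every world to a single reflexive point • is a surjective bounded morphism (forth: every edge maps to (•,•); back: every world has a successor). So any modal formula valid on the 4-cycle is also valid on the reflexive point, which is not irreflexive.
So the class is not modally definable.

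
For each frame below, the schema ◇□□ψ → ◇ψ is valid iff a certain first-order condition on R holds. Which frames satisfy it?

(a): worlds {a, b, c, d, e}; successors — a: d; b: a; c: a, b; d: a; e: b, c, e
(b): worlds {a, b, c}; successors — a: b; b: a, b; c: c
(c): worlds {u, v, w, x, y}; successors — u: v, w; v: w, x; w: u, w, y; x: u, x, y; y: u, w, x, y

Frame correspondent (Sahlqvist): ∀x ∀y (xRy → ∃w (yR²w ∧ xRw)) — i.e. a generalized confluence (Geach) condition.
(a): fails — cRb but no w with bR²w and cRw.
(b): ✓.
(c): ✓.

(b), (c)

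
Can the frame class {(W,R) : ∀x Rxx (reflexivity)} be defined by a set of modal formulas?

Yes, by □q → q

The condition is reflexivity. A defining modal formula is □q → q.
Suppose □q→q is valid. At any x set V(q)={w : Rxw}. Then □q holds at x, so q holds at x, i.e. Rxx.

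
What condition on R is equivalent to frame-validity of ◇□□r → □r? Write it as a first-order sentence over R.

This is a Sahlqvist (Geach-type) schema ◇^1□^2r → □^1◇^0r.
First-order correspondent: ∀x ∀y ∀z ((xRy ∧ xRz) → ∃w (yR²w ∧ z = w)).

∀x ∀y ∀z ((xRy ∧ xRz) → ∃w (yR²w ∧ z = w))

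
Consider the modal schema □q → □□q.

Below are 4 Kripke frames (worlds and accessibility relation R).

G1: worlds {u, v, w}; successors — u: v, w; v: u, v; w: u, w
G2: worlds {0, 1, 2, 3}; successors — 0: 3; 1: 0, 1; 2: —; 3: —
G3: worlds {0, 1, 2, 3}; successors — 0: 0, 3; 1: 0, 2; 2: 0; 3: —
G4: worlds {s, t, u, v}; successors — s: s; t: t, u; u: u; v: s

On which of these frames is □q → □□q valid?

Frame correspondent (Sahlqvist): ∀x ∀y ∀z (Rxy ∧ Ryz → Rxz) — i.e. transitivity.
G1: fails — Ruv and Rvu but not Ruu.
G2: fails — R10 and R03 but not R13.
G3: fails — R10 and R03 but not R13.
G4: satisfies the condition.
Valid on: G4.

G4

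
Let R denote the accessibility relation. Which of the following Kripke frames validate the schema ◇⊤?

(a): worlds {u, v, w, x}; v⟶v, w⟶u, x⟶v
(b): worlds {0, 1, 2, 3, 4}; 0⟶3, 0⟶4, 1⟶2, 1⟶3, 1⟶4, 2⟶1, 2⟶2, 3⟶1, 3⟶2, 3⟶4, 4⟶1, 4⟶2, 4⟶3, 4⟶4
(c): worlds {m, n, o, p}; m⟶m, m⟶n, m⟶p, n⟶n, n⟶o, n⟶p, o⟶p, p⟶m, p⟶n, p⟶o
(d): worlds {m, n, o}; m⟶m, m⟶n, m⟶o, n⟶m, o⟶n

Frame correspondent (Sahlqvist): ∀x ∃y Rxy — i.e. seriality.
(a): fails — world u has no successor.
(b): holds.
(c): holds.
(d): holds.
Valid on: (b), (c), (d).

(b), (c), (d)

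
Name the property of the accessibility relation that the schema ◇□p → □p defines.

Replacing p by ¬p and contraposing gives the equivalent schema ◇p → □◇p.
Suppose ◇p→□◇p is valid. Take Rxy, Rxz and set V(p)={y}. Then ◇p at x, so □◇p at x, so ◇p at z, so some w with Rzw has p; w=y, i.e. Rzy. By symmetry of the argument, Ryz.
Conversely, on a frame with the Euclidean property the schema holds at every world under every valuation.
Frame condition: ∀x ∀y ∀z (Rxy ∧ Rxz → Ryz).

the Euclidean property: ∀x ∀y ∀z (Rxy ∧ Rxz → Ryz)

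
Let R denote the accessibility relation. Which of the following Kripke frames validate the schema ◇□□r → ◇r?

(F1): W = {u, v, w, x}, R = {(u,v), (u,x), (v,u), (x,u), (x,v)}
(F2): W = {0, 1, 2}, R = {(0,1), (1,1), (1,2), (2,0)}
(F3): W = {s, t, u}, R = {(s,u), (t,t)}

The schema corresponds to a generalized confluence (Geach) condition: ∀x ∀y (xRy → ∃w (yR²w ∧ xRw)).
(F1): ✓.
(F2): fails — 2R0 but no w with 0R²w and 2Rw.
(F3): fails — sRu but no w with uR²w and sRw.

(F1)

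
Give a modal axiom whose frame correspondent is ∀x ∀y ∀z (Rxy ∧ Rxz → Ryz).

◇s → □◇s

This is the Euclidean property; the standard corresponding axiom is 5: ◇s → □◇s.
Suppose ◇s→□◇s is valid. Take Rxy, Rxz and set V(s)={y}. Then ◇s at x, so □◇s at x, so ◇s at z, so some w with Rzw has s; w=y, i.e. Rzy. By symmetry of the argument, Ryz.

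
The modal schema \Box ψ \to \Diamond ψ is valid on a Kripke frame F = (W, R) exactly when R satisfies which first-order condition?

seriality

This schema is the D axiom.
It corresponds to seriality: \forall x \exists y Rxy.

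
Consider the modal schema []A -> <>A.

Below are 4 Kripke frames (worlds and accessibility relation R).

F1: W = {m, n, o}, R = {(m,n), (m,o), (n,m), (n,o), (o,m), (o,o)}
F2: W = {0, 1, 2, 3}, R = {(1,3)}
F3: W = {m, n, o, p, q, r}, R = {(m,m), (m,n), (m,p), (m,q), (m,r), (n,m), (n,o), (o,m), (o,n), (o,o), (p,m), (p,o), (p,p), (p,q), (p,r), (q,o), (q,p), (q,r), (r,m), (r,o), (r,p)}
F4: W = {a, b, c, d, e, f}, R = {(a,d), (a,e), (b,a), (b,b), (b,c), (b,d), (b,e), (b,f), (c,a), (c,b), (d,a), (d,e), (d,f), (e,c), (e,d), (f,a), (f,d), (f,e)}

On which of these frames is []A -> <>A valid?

F1, F3, F4

The schema corresponds to seriality: forall x exists y Rxy.
F1: condition met.
F2: fails — world 0 has no successor.
F3: condition met.
F4: condition met.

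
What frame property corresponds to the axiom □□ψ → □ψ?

Suppose □□ψ→□ψ is valid. Take Rxy and set V(ψ)={w : xR²w}. Then □□ψ at x, so □ψ at x, so ψ at y, i.e. ∃z(Rxz∧Rzy).
Conversely, on a frame with density the schema holds at every world under every valuation.
So the correspondent is density.

density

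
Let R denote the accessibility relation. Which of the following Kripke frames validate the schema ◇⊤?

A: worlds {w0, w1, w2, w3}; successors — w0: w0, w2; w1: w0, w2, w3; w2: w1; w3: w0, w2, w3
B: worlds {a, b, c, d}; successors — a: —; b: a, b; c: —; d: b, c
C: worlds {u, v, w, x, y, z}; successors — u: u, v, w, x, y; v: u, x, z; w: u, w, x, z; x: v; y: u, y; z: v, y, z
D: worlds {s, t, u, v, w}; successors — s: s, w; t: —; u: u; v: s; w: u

A, C

The schema corresponds to seriality: ∀x ∃y Rxy.
A: holds.
B: fails — world a has no successor.
C: holds.
D: fails — world t has no successor.
Valid on: A, C.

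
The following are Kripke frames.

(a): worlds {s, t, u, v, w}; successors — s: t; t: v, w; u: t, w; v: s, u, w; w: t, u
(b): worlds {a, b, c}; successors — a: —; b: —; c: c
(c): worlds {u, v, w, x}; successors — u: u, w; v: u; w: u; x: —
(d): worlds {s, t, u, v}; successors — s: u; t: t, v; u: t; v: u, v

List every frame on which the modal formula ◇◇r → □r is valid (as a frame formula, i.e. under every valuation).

(b)

This is the axiom for a generalized confluence (Geach) condition; its first-order frame correspondent is ∀x ∀y ∀z ((xR²y ∧ xRz) → ∃w (y = w ∧ z = w)).
(a): fails — sR²v, sRt but v ≠ t.
(b): condition met.
(c): fails — uR²u, uRw but u ≠ w.
(d): fails — sR²t, sRu but t ≠ u.
Valid on: (b).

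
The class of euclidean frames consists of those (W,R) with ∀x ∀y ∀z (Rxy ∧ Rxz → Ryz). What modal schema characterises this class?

This is the Euclidean property; the standard corresponding axiom is 5: ◇ψ → □◇ψ.
Suppose ◇ψ→□◇ψ is valid. Take Rxy, Rxz and set V(ψ)={y}. Then ◇ψ at x, so □◇ψ at x, so ◇ψ at z, so some w with Rzw has ψ; w=y, i.e. Rzy. By symmetry of the argument, Ryz.

◇ψ → □◇ψ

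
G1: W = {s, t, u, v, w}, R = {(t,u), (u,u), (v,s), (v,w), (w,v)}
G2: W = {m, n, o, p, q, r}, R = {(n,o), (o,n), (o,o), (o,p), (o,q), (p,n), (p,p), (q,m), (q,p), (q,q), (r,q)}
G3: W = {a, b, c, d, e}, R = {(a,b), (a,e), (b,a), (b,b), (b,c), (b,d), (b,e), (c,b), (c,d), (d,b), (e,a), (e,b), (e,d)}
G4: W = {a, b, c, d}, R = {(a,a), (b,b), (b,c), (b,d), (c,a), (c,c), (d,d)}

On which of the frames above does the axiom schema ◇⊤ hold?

G3, G4

This is the axiom for seriality; its first-order frame correspondent is ∀x ∃y Rxy.
G1: fails — world s has no successor.
G2: fails — world m has no successor.
G3: ✓.
G4: ✓.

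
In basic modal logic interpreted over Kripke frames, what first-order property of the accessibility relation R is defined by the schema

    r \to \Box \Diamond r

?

symmetry

This schema is the B axiom.
It corresponds to symmetry: \forall x \forall y (Rxy \to Ryx).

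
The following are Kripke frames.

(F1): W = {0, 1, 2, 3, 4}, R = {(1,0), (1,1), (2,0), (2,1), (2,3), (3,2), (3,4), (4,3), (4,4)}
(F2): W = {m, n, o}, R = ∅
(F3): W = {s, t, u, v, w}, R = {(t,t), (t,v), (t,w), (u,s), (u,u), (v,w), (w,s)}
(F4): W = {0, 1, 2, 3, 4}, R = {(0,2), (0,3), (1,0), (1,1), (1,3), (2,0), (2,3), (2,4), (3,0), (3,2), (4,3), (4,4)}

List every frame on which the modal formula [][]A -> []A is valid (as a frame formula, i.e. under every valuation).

This is the axiom for density; its first-order frame correspondent is forall x forall y (Rxy -> exists z (Rxz & Rzy)).
(F1): fails — R32 but no z with R3z and Rz2.
(F2): condition met.
(F3): fails — Rvw but no z with Rvz and Rzw.
(F4): condition met.
Valid on: (F2), (F4).

(F2), (F4)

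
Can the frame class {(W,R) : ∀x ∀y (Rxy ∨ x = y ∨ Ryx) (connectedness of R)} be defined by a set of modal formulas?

Any modally definable frame class is closed under disjoint unions.
Take 3 disjoint single-world reflexive frames: each is trivially connected, but their disjoint union has 3 worlds with no edge between distinct components, so it is not connected.
So no modal formula (or set of formulas) defines exactly the connected frames.

No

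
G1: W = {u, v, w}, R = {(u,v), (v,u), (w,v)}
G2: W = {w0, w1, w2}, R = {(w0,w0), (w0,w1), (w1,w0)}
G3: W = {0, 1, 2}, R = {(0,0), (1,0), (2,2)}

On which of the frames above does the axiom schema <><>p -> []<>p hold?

G1, G3

This is the axiom for a generalized confluence (Geach) condition; its first-order frame correspondent is forall x forall y forall z ((x R^2 y & xRz) -> exists w (y = w & zRw)).
G1: holds.
G2: fails — w0R²w1, w0Rw1 but no w with w1=w and w1Rw.
G3: holds.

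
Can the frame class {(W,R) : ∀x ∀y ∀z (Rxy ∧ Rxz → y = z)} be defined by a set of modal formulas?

Yes — defined by ◇q → □q

Yes: it is partial functionality, defined by the CD schema ◇q → □q.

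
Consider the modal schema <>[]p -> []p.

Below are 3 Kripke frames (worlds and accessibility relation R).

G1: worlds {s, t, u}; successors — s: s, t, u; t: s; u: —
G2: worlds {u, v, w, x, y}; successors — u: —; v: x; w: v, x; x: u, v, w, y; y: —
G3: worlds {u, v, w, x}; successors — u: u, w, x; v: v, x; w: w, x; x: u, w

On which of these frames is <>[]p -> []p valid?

This is the axiom for the Euclidean property; its first-order frame correspondent is forall x forall y forall z (Rxy & Rxz -> Ryz).
G1: fails — Rsu and Rsu but not Ruu.
G2: fails — Rvx and Rvx but not Rxx.
G3: fails — Ruw and Ruu but not Rwu.
Valid on no frame.

none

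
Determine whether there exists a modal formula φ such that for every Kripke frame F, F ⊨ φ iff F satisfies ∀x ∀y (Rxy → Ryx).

Yes: it is symmetry, defined by the B schema r → □◇r.
Suppose r→□◇r is valid. Take Rxy and set V(r)={x}. Then r at x, so □◇r at x, so ◇r at y, so some z with Ryz has r; z=x, i.e. Ryx.

Definable; r → □◇r defines it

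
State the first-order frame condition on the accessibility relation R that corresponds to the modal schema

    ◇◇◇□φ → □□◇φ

This is a Sahlqvist (Geach-type) schema ◇^3□^1φ → □^2◇^1φ.
First-order correspondent: ∀x ∀y ∀z ((xR³y ∧ xR²z) → ∃w (yRw ∧ zRw)).

∀x ∀y ∀z ((xR³y ∧ xR²z) → ∃w (yRw ∧ zRw))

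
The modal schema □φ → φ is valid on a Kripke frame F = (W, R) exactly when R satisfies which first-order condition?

Reflexivity

Suppose □φ→φ is valid. At any x set V(φ)={w : Rxw}. Then □φ holds at x, so φ holds at x, i.e. Rxx.
The converse is a direct semantic check.
Frame condition: ∀x Rxx.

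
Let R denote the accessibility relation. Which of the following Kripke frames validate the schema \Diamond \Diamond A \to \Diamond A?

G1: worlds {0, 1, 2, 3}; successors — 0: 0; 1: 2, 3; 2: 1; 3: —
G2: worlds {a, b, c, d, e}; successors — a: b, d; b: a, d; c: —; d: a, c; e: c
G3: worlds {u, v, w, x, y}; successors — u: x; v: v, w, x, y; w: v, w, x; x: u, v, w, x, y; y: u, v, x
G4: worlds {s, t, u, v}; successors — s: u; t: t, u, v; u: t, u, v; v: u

none

This is the axiom for transitivity; its first-order frame correspondent is \forall x \forall y \forall z (Rxy \wedge Ryz \to Rxz).
G1: fails — R12 and R21 but not R11.
G2: fails — Rab and Rba but not Raa.
G3: fails — Ryx and Rxw but not Ryw.
G4: fails — Rvu and Ruv but not Rvv.
Valid on no frame.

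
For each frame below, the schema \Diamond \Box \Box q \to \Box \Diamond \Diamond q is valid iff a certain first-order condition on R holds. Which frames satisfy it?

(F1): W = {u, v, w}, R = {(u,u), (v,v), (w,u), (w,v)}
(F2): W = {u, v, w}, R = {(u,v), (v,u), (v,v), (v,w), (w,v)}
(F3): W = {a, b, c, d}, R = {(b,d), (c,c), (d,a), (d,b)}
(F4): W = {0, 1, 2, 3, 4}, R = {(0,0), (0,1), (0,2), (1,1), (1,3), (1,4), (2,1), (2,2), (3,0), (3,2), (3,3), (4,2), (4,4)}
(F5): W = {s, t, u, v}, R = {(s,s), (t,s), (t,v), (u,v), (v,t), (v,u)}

This is the axiom for a generalized confluence (Geach) condition; its first-order frame correspondent is \forall x \forall y \forall z ((xRy \wedge xRz) \to \exists w (y R^2 w \wedge z R^2 w)).
(F1): fails — wRu, wRv but no t with uR²t and vR²t.
(F2): ✓.
(F3): fails — dRa, dRa but no w with aR²w and aR²w.
(F4): ✓.
(F5): ✓.

(F2), (F4), (F5)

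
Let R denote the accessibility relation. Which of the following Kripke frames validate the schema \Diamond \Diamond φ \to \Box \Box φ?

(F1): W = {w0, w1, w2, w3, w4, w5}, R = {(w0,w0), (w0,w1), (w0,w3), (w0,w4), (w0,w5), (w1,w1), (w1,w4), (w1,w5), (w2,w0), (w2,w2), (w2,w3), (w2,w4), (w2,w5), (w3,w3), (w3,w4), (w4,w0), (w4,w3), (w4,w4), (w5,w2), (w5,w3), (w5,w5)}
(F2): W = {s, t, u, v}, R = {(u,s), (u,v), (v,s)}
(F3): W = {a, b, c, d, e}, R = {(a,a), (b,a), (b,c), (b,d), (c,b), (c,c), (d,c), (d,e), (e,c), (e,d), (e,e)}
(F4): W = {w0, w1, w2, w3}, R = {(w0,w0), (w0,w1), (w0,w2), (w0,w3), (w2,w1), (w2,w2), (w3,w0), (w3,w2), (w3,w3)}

(F2)

The schema corresponds to a generalized confluence (Geach) condition: \forall x \forall y \forall z ((x R^2 y \wedge x R^2 z) \to \exists w (y = w \wedge z = w)).
(F1): fails — w0R²w0, w0R²w1 but w0 ≠ w1.
(F2): ✓.
(F3): fails — bR²a, bR²b but a ≠ b.
(F4): fails — w0R²w0, w0R²w1 but w0 ≠ w1.
Valid on: (F2).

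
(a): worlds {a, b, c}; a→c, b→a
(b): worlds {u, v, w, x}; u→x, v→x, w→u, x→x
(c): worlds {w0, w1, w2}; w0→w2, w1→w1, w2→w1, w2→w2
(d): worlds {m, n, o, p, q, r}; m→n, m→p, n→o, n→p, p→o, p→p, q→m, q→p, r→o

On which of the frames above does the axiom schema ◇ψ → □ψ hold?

Frame correspondent (Sahlqvist): ∀x ∀y ∀z (Rxy ∧ Rxz → y = z) — i.e. partial functionality.
(a): holds.
(b): holds.
(c): fails — w2 sees both w1 and w2.
(d): fails — m sees both n and p.
Valid on: (a), (b).

(a), (b)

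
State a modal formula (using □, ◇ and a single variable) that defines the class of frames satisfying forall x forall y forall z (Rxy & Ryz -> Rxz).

A defining formula is □s → □□s (the 4 axiom).
Suppose □s→□□s is valid. Take Rxy, Ryz and set V(s)={w : Rxw}. Then □s at x, so □□s at x, so □s at y, so s at z, i.e. Rxz.

□s → □□s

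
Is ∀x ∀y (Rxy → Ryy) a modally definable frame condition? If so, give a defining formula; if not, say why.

The condition is shift-reflexivity. A defining modal formula is □(□r → r).

Yes, by □(□r → r)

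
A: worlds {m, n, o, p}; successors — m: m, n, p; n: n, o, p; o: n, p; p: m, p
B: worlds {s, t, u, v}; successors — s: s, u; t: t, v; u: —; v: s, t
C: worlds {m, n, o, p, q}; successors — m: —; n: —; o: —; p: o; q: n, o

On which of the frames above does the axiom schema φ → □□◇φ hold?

This is the axiom for a generalized confluence (Geach) condition; its first-order frame correspondent is ∀x ∀z (xR²z → ∃w (x = w ∧ zRw)).
A: fails — mR²n but no w with m=w and nRw.
B: fails — sR²u but no w with s=w and uRw.
C: holds.

C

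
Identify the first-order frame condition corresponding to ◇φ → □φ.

Suppose ◇φ→□φ is valid. Take Rxy, Rxz and set V(φ)={y}. Then ◇φ at x, so □φ at x, so φ at z, i.e. z=y.

Partial functionality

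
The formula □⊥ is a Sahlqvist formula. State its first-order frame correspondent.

emptiness of R: ∀x ∀y ¬Rxy

□⊥ is valid iff no world has any successor (otherwise □⊥ fails at any world with one).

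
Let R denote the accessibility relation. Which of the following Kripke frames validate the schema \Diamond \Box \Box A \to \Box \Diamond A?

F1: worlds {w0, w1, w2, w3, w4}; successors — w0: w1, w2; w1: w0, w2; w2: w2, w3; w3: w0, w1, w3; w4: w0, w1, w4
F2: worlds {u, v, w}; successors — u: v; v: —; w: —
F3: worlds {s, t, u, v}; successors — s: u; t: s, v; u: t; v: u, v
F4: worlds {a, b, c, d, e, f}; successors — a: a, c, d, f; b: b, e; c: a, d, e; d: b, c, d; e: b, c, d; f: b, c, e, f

The schema corresponds to a generalized confluence (Geach) condition: \forall x \forall y \forall z ((xRy \wedge xRz) \to \exists w (y R^2 w \wedge zRw)).
F1: condition met.
F2: fails — uRv, uRv but no t with vR²t and vRt.
F3: fails — sRu, sRu but no w with uR²w and uRw.
F4: condition met.

F1, F4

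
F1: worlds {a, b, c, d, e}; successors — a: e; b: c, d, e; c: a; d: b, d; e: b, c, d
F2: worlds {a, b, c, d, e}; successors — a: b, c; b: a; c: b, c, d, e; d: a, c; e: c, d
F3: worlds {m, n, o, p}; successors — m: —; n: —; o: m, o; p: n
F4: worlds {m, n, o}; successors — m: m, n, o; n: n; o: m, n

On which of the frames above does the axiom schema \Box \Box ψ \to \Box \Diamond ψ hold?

The schema corresponds to a generalized confluence (Geach) condition: \forall x \forall z (xRz \to \exists w (x R^2 w \wedge zRw)).
F1: satisfies the condition.
F2: satisfies the condition.
F3: fails — oRm but no w with oR²w and mRw.
F4: satisfies the condition.
Valid on: F1, F2, F4.

F1, F2, F4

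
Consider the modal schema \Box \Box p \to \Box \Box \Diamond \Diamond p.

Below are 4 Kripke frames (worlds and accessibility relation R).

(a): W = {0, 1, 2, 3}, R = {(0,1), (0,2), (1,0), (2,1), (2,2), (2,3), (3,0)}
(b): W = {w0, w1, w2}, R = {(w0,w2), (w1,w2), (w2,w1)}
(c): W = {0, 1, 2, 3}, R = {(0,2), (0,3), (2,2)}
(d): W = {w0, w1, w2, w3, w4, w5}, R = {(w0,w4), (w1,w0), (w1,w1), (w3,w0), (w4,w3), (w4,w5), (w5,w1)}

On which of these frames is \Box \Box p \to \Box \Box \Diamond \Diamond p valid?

(a), (b), (c)

The schema corresponds to a generalized confluence (Geach) condition: \forall x \forall z (x R^2 z \to \exists w (x R^2 w \wedge z R^2 w)).
(a): ✓.
(b): ✓.
(c): ✓.
(d): fails — w0R²w3 but no w with w0R²w and w3R²w.
Valid on: (a), (b), (c).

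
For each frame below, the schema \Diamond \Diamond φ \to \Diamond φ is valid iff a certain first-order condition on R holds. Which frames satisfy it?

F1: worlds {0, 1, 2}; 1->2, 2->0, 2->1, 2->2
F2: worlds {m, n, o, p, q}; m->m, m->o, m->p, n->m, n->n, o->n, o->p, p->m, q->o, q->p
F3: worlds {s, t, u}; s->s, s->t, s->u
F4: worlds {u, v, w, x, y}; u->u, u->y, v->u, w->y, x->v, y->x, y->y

F3

Frame correspondent (Sahlqvist): \forall x \forall y \forall z (Rxy \wedge Ryz \to Rxz) — i.e. transitivity.
F1: fails — R12 and R20 but not R10.
F2: fails — Ron and Rnm but not Rom.
F3: holds.
F4: fails — Ryx and Rxv but not Ryv.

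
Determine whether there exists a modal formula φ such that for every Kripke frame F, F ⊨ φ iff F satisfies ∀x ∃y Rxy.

Yes: it is seriality, defined by the D schema □q → ◇q.
Suppose □q→◇q is valid. At any x set V(q)=W. Then □q at x, so ◇q at x, so x has a successor.

Definable; □q → ◇q defines it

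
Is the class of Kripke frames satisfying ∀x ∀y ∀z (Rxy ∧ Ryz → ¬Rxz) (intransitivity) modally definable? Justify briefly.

Not definable by any modal formula

Any modally definable frame class is closed under surjective bounded morphisms.
The 5-cycle (worlds w0,w1,w2,w3,w4 with w0→w1→w2→w3→w4→w0) is intransitive. Mapping every world to a single reflexive point • is a surjective bounded morphism; the reflexive point is not intransitive (R••∧R•• but R••).
So no modal formula (or set of formulas) defines exactly the intransitive frames.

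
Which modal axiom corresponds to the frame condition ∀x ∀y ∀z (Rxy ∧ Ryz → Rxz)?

□s → □□s

The condition is transitivity. The 4 schema □s → □□s defines it.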